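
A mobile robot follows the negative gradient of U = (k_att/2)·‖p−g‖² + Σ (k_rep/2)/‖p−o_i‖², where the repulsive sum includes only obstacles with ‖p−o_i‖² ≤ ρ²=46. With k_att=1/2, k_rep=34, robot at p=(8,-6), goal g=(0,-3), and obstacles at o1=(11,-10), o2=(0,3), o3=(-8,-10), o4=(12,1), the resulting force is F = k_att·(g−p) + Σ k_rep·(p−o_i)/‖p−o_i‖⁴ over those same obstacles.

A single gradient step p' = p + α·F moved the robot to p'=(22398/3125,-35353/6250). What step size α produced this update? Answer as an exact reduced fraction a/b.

F_att = 1/2·(g−p) = 1/2·(-8,3) = (-4.0000,1.5000)
o1: d²=25 ≤ ρ²=46; F_rep = 34·(-3,4)/25² = (-0.1632,0.2176)
o2: d²=145 > ρ²=46 → inactive
o3: d²=272 > ρ²=46 → inactive
o4: d²=65 > ρ²=46 → inactive
F = F_att + ΣF_rep = (-4.1632,1.7176)
Δp = p'−p = (-0.8326,0.3435); α = Δx/Fx = (-2602/3125) / (-2602/625) = 1/5
check: Δy/Fy = (2147/6250) / (2147/1250) = 1/5 ✓

α = 1/5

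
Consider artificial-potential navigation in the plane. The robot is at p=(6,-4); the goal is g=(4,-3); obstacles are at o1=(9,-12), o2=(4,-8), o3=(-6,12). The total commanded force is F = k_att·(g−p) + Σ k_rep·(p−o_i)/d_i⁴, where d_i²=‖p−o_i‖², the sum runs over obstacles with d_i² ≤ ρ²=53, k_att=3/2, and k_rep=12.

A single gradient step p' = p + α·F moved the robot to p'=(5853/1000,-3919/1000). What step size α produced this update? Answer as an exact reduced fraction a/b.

α = 1/20

F_att = 3/2·(g−p) = 3/2·(-2,1) = (-3.0000,1.5000)
o1: d²=73 > ρ²=53 → inactive
o2: d²=20 ≤ ρ²=53; F_rep = 12·(2,4)/20² = (0.0600,0.1200)
o3: d²=400 > ρ²=53 → inactive
F = F_att + ΣF_rep = (-2.9400,1.6200)
Δp = p'−p = (-0.1470,0.0810); α = Δx/Fx = (-147/1000) / (-147/50) = 1/20
check: Δy/Fy = (81/1000) / (81/50) = 1/20 ✓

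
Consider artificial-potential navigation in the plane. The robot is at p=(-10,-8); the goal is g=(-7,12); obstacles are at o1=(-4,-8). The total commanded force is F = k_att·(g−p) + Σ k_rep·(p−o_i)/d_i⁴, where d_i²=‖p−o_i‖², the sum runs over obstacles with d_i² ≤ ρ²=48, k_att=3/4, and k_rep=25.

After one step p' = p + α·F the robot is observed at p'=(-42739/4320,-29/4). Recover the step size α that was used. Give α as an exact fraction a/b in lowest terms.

F_att = 3/4·(g−p) = 3/4·(3,20) = (2.2500,15.0000)
o1: d²=36 ≤ ρ²=48; F_rep = 25·(-6,0)/36² = (-0.1157,0.0000)
F = F_att + ΣF_rep = (2.1343,15.0000)
Δp = p'−p = (0.1067,0.7500); α = Δx/Fx = (461/4320) / (461/216) = 1/20
check: Δy/Fy = (3/4) / (15) = 1/20 ✓

α = 1/20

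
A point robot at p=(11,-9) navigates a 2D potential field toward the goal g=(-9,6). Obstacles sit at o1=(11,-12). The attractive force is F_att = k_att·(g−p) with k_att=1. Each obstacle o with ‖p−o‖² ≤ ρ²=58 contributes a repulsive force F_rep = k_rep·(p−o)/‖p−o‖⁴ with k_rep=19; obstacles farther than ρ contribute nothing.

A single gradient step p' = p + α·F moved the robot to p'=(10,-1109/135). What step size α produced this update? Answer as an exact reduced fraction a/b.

F_att = 1·(g−p) = 1·(-20,15) = (-20.0000,15.0000)
o1: d²=9 ≤ ρ²=58; F_rep = 19·(0,3)/9² = (0.0000,0.7037)
F = F_att + ΣF_rep = (-20.0000,15.7037)
Δp = p'−p = (-1.0000,0.7852); α = Δx/Fx = (-1) / (-20) = 1/20
check: Δy/Fy = (106/135) / (424/27) = 1/20 ✓

α = 1/20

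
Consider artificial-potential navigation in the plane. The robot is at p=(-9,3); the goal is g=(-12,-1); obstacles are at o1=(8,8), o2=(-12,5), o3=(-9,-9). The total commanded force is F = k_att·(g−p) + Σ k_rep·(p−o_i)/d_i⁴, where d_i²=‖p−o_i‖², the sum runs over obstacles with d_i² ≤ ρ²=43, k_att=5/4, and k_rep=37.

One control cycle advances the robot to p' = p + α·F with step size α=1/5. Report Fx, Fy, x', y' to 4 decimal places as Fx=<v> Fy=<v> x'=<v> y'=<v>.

Fx=-3.0932 Fy=-5.4379 x'=-9.6186 y'=1.9124

F_att = 5/4·(g−p) = 5/4·(-3,-4) = (-3.7500,-5.0000)
o1: d²=314 > ρ²=43 → inactive
o2: d²=13 ≤ ρ²=43; F_rep = 37·(3,-2)/13² = (0.6568,-0.4379)
o3: d²=144 > ρ²=43 → inactive
F = F_att + ΣF_rep = (-3.0932,-5.4379)
p' = p + 1/5·F = (-9.6186,1.9124)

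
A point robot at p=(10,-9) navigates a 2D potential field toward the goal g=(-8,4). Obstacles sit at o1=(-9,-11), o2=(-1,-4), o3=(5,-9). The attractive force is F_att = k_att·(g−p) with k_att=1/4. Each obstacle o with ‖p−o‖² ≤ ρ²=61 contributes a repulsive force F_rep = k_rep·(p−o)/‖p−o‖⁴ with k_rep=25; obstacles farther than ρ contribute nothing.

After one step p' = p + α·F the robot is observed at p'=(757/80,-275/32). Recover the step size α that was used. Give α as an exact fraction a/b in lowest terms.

α = 1/8

F_att = 1/4·(g−p) = 1/4·(-18,13) = (-4.5000,3.2500)
o1: d²=365 > ρ²=61 → inactive
o2: d²=146 > ρ²=61 → inactive
o3: d²=25 ≤ ρ²=61; F_rep = 25·(5,0)/25² = (0.2000,0.0000)
F = F_att + ΣF_rep = (-4.3000,3.2500)
Δp = p'−p = (-0.5375,0.4062); α = Δx/Fx = (-43/80) / (-43/10) = 1/8
check: Δy/Fy = (13/32) / (13/4) = 1/8 ✓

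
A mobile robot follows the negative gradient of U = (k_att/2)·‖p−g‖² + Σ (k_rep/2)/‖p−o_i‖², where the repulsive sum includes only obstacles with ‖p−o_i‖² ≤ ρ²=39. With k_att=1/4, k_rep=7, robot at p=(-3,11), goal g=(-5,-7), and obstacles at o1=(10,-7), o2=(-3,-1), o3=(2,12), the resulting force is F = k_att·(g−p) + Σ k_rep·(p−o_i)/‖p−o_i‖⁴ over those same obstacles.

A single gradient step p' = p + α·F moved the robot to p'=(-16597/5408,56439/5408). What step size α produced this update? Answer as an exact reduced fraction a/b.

F_att = 1/4·(g−p) = 1/4·(-2,-18) = (-0.5000,-4.5000)
o1: d²=493 > ρ²=39 → inactive
o2: d²=144 > ρ²=39 → inactive
o3: d²=26 ≤ ρ²=39; F_rep = 7·(-5,-1)/26² = (-0.0518,-0.0104)
F = F_att + ΣF_rep = (-0.5518,-4.5104)
Δp = p'−p = (-0.0690,-0.5638); α = Δx/Fx = (-373/5408) / (-373/676) = 1/8
check: Δy/Fy = (-3049/5408) / (-3049/676) = 1/8 ✓

α = 1/8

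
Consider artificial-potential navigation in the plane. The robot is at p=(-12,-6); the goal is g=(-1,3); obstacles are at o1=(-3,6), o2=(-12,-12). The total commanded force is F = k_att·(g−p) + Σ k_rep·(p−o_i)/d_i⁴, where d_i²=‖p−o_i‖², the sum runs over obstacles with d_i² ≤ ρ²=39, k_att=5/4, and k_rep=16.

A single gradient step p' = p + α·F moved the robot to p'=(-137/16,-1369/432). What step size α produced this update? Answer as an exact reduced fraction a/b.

α = 1/4

F_att = 5/4·(g−p) = 5/4·(11,9) = (13.7500,11.2500)
o1: d²=225 > ρ²=39 → inactive
o2: d²=36 ≤ ρ²=39; F_rep = 16·(0,6)/36² = (0.0000,0.0741)
F = F_att + ΣF_rep = (13.7500,11.3241)
Δp = p'−p = (3.4375,2.8310); α = Δx/Fx = (55/16) / (55/4) = 1/4
check: Δy/Fy = (1223/432) / (1223/108) = 1/4 ✓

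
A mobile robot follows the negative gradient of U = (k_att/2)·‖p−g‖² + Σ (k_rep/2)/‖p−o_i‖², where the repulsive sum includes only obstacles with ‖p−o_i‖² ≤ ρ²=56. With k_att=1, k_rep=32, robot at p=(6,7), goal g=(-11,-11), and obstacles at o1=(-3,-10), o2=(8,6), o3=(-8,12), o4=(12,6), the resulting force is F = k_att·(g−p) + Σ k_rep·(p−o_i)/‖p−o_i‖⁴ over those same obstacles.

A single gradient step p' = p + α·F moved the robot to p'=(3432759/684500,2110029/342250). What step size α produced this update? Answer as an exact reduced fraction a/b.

F_att = 1·(g−p) = 1·(-17,-18) = (-17.0000,-18.0000)
o1: d²=370 > ρ²=56 → inactive
o2: d²=5 ≤ ρ²=56; F_rep = 32·(-2,1)/5² = (-2.5600,1.2800)
o3: d²=221 > ρ²=56 → inactive
o4: d²=37 ≤ ρ²=56; F_rep = 32·(-6,1)/37² = (-0.1402,0.0234)
F = F_att + ΣF_rep = (-19.7002,-16.6966)
Δp = p'−p = (-0.9850,-0.8348); α = Δx/Fx = (-674241/684500) / (-674241/34225) = 1/20
check: Δy/Fy = (-285721/342250) / (-571442/34225) = 1/20 ✓

α = 1/20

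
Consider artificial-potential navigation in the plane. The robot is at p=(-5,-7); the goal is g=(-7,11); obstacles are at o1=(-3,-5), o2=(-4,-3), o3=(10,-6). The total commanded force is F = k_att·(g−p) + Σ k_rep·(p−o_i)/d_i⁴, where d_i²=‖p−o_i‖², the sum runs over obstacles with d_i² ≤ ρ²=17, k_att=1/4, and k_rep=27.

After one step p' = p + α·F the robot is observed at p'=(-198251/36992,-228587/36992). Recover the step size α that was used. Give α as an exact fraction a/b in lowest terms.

F_att = 1/4·(g−p) = 1/4·(-2,18) = (-0.5000,4.5000)
o1: d²=8 ≤ ρ²=17; F_rep = 27·(-2,-2)/8² = (-0.8438,-0.8438)
o2: d²=17 ≤ ρ²=17; F_rep = 27·(-1,-4)/17² = (-0.0934,-0.3737)
o3: d²=226 > ρ²=17 → inactive
F = F_att + ΣF_rep = (-1.4372,3.2825)
Δp = p'−p = (-0.3593,0.8206); α = Δx/Fx = (-13291/36992) / (-13291/9248) = 1/4
check: Δy/Fy = (30357/36992) / (30357/9248) = 1/4 ✓

α = 1/4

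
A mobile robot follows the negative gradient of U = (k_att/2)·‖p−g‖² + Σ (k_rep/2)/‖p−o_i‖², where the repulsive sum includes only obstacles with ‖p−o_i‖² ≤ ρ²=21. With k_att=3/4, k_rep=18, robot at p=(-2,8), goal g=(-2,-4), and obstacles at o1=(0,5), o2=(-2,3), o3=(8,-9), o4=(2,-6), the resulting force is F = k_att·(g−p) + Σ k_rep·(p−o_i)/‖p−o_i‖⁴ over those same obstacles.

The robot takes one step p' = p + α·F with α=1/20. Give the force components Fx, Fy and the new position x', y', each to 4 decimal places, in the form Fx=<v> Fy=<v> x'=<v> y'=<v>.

Fx=-0.2130 Fy=-8.6805 x'=-2.0107 y'=7.5660

F_att = 3/4·(g−p) = 3/4·(0,-12) = (0.0000,-9.0000)
o1: d²=13 ≤ ρ²=21; F_rep = 18·(-2,3)/13² = (-0.2130,0.3195)
o2: d²=25 > ρ²=21 → inactive
o3: d²=389 > ρ²=21 → inactive
o4: d²=212 > ρ²=21 → inactive
F = F_att + ΣF_rep = (-0.2130,-8.6805)
p' = p + 1/20·F = (-2.0107,7.5660)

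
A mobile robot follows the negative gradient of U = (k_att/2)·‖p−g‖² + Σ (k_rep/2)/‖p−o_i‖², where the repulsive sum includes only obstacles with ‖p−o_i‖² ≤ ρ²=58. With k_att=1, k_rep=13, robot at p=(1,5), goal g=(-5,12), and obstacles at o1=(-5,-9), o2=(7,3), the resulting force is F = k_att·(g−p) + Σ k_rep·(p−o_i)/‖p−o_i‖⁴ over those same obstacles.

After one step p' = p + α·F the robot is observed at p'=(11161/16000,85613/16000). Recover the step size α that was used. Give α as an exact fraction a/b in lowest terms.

F_att = 1·(g−p) = 1·(-6,7) = (-6.0000,7.0000)
o1: d²=232 > ρ²=58 → inactive
o2: d²=40 ≤ ρ²=58; F_rep = 13·(-6,2)/40² = (-0.0488,0.0163)
F = F_att + ΣF_rep = (-6.0488,7.0163)
Δp = p'−p = (-0.3024,0.3508); α = Δx/Fx = (-4839/16000) / (-4839/800) = 1/20
check: Δy/Fy = (5613/16000) / (5613/800) = 1/20 ✓

α = 1/20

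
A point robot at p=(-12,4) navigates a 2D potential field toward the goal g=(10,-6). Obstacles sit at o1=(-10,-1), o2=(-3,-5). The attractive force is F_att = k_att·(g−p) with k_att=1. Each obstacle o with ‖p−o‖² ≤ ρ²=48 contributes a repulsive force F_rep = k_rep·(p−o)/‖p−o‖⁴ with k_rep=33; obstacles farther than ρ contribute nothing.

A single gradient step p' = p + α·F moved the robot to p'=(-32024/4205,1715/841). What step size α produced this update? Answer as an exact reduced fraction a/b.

F_att = 1·(g−p) = 1·(22,-10) = (22.0000,-10.0000)
o1: d²=29 ≤ ρ²=48; F_rep = 33·(-2,5)/29² = (-0.0785,0.1962)
o2: d²=162 > ρ²=48 → inactive
F = F_att + ΣF_rep = (21.9215,-9.8038)
Δp = p'−p = (4.3843,-1.9608); α = Δx/Fx = (18436/4205) / (18436/841) = 1/5
check: Δy/Fy = (-1649/841) / (-8245/841) = 1/5 ✓

α = 1/5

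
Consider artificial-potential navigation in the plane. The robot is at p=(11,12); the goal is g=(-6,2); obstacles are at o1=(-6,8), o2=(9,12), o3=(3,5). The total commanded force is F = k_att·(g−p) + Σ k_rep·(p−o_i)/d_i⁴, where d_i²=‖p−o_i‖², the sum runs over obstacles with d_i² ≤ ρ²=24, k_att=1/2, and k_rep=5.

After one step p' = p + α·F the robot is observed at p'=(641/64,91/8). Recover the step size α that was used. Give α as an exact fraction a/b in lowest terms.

F_att = 1/2·(g−p) = 1/2·(-17,-10) = (-8.5000,-5.0000)
o1: d²=305 > ρ²=24 → inactive
o2: d²=4 ≤ ρ²=24; F_rep = 5·(2,0)/4² = (0.6250,0.0000)
o3: d²=113 > ρ²=24 → inactive
F = F_att + ΣF_rep = (-7.8750,-5.0000)
Δp = p'−p = (-0.9844,-0.6250); α = Δx/Fx = (-63/64) / (-63/8) = 1/8
check: Δy/Fy = (-5/8) / (-5) = 1/8 ✓

α = 1/8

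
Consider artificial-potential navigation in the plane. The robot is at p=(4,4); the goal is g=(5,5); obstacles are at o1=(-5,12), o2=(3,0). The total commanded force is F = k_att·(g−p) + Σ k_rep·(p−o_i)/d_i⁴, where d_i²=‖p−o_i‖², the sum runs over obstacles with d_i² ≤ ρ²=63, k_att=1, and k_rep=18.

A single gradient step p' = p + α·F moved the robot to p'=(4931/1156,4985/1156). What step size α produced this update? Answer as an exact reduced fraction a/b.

F_att = 1·(g−p) = 1·(1,1) = (1.0000,1.0000)
o1: d²=145 > ρ²=63 → inactive
o2: d²=17 ≤ ρ²=63; F_rep = 18·(1,4)/17² = (0.0623,0.2491)
F = F_att + ΣF_rep = (1.0623,1.2491)
Δp = p'−p = (0.2656,0.3123); α = Δx/Fx = (307/1156) / (307/289) = 1/4
check: Δy/Fy = (361/1156) / (361/289) = 1/4 ✓

α = 1/4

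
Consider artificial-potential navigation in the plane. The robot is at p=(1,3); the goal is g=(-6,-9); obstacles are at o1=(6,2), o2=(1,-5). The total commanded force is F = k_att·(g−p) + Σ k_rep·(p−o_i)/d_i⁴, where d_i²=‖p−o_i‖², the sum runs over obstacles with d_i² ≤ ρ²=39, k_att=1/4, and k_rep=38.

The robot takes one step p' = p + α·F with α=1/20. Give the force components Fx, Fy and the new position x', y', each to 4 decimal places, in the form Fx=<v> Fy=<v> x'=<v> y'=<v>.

F_att = 1/4·(g−p) = 1/4·(-7,-12) = (-1.7500,-3.0000)
o1: d²=26 ≤ ρ²=39; F_rep = 38·(-5,1)/26² = (-0.2811,0.0562)
o2: d²=64 > ρ²=39 → inactive
F = F_att + ΣF_rep = (-2.0311,-2.9438)
p' = p + 1/20·F = (0.8984,2.8528)

Fx=-2.0311 Fy=-2.9438 x'=0.8984 y'=2.8528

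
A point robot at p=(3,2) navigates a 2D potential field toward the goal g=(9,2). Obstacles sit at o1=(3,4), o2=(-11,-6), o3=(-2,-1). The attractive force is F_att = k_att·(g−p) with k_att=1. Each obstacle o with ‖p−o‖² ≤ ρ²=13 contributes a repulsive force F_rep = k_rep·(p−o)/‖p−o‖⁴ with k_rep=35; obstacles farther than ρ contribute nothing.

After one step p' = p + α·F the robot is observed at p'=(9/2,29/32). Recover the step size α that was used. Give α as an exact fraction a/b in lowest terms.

α = 1/4

F_att = 1·(g−p) = 1·(6,0) = (6.0000,0.0000)
o1: d²=4 ≤ ρ²=13; F_rep = 35·(0,-2)/4² = (0.0000,-4.3750)
o2: d²=260 > ρ²=13 → inactive
o3: d²=34 > ρ²=13 → inactive
F = F_att + ΣF_rep = (6.0000,-4.3750)
Δp = p'−p = (1.5000,-1.0938); α = Δx/Fx = (3/2) / (6) = 1/4
check: Δy/Fy = (-35/32) / (-35/8) = 1/4 ✓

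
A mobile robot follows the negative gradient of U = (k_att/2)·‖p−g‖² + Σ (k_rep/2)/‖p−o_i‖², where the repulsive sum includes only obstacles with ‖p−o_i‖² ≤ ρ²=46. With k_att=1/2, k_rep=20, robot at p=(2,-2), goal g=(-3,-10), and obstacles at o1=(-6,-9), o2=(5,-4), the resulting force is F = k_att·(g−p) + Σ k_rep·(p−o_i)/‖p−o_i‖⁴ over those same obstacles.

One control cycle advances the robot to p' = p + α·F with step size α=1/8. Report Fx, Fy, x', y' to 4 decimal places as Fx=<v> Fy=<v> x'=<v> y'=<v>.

Fx=-2.8550 Fy=-3.7633 x'=1.6431 y'=-2.4704

F_att = 1/2·(g−p) = 1/2·(-5,-8) = (-2.5000,-4.0000)
o1: d²=113 > ρ²=46 → inactive
o2: d²=13 ≤ ρ²=46; F_rep = 20·(-3,2)/13² = (-0.3550,0.2367)
F = F_att + ΣF_rep = (-2.8550,-3.7633)
p' = p + 1/8·F = (1.6431,-2.4704)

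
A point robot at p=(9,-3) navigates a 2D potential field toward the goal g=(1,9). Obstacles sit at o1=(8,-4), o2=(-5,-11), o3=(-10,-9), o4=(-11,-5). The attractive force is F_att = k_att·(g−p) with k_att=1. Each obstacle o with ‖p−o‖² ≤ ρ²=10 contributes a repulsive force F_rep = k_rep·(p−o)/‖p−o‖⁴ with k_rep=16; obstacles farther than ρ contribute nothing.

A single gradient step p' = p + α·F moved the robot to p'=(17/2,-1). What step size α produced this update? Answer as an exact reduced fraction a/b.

α = 1/8

F_att = 1·(g−p) = 1·(-8,12) = (-8.0000,12.0000)
o1: d²=2 ≤ ρ²=10; F_rep = 16·(1,1)/2² = (4.0000,4.0000)
o2: d²=260 > ρ²=10 → inactive
o3: d²=397 > ρ²=10 → inactive
o4: d²=404 > ρ²=10 → inactive
F = F_att + ΣF_rep = (-4.0000,16.0000)
Δp = p'−p = (-0.5000,2.0000); α = Δx/Fx = (-1/2) / (-4) = 1/8
check: Δy/Fy = (2) / (16) = 1/8 ✓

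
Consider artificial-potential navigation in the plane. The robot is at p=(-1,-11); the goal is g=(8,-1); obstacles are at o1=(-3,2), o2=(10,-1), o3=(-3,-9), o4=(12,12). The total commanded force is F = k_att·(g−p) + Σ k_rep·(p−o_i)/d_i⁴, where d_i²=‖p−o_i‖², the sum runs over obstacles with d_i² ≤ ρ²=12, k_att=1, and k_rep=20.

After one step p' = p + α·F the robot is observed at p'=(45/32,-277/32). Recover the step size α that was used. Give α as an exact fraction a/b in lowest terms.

α = 1/4

F_att = 1·(g−p) = 1·(9,10) = (9.0000,10.0000)
o1: d²=173 > ρ²=12 → inactive
o2: d²=221 > ρ²=12 → inactive
o3: d²=8 ≤ ρ²=12; F_rep = 20·(2,-2)/8² = (0.6250,-0.6250)
o4: d²=698 > ρ²=12 → inactive
F = F_att + ΣF_rep = (9.6250,9.3750)
Δp = p'−p = (2.4062,2.3438); α = Δx/Fx = (77/32) / (77/8) = 1/4
check: Δy/Fy = (75/32) / (75/8) = 1/4 ✓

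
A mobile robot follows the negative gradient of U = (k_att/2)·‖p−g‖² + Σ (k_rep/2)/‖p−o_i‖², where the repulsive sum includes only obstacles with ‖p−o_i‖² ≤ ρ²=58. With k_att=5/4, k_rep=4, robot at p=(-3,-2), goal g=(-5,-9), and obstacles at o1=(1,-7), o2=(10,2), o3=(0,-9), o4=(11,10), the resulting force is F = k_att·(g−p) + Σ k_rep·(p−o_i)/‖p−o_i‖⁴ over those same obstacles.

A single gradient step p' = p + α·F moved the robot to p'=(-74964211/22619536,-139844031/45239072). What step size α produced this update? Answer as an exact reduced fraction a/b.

F_att = 5/4·(g−p) = 5/4·(-2,-7) = (-2.5000,-8.7500)
o1: d²=41 ≤ ρ²=58; F_rep = 4·(-4,5)/41² = (-0.0095,0.0119)
o2: d²=185 > ρ²=58 → inactive
o3: d²=58 ≤ ρ²=58; F_rep = 4·(-3,7)/58² = (-0.0036,0.0083)
o4: d²=340 > ρ²=58 → inactive
F = F_att + ΣF_rep = (-2.5131,-8.7298)
Δp = p'−p = (-0.3141,-1.0912); α = Δx/Fx = (-7105603/22619536) / (-7105603/2827442) = 1/8
check: Δy/Fy = (-49365887/45239072) / (-49365887/5654884) = 1/8 ✓

α = 1/8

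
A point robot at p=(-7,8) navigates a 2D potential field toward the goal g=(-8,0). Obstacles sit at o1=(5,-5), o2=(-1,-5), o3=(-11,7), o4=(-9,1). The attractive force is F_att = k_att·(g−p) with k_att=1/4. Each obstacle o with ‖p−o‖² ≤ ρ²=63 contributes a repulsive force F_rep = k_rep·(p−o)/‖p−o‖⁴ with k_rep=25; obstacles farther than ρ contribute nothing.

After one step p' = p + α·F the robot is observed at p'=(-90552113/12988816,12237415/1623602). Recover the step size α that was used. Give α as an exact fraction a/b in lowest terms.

F_att = 1/4·(g−p) = 1/4·(-1,-8) = (-0.2500,-2.0000)
o1: d²=313 > ρ²=63 → inactive
o2: d²=205 > ρ²=63 → inactive
o3: d²=17 ≤ ρ²=63; F_rep = 25·(4,1)/17² = (0.3460,0.0865)
o4: d²=53 ≤ ρ²=63; F_rep = 25·(2,7)/53² = (0.0178,0.0623)
F = F_att + ΣF_rep = (0.1138,-1.8512)
Δp = p'−p = (0.0285,-0.4628); α = Δx/Fx = (369599/12988816) / (369599/3247204) = 1/4
check: Δy/Fy = (-751401/1623602) / (-1502802/811801) = 1/4 ✓

α = 1/4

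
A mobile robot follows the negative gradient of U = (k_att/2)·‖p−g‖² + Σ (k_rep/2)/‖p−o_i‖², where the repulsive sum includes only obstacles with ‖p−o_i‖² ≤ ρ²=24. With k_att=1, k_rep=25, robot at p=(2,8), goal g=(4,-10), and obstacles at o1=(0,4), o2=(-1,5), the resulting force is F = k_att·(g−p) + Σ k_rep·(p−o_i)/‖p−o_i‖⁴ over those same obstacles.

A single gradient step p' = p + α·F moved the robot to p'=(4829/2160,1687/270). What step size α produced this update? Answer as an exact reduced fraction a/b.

α = 1/10

F_att = 1·(g−p) = 1·(2,-18) = (2.0000,-18.0000)
o1: d²=20 ≤ ρ²=24; F_rep = 25·(2,4)/20² = (0.1250,0.2500)
o2: d²=18 ≤ ρ²=24; F_rep = 25·(3,3)/18² = (0.2315,0.2315)
F = F_att + ΣF_rep = (2.3565,-17.5185)
Δp = p'−p = (0.2356,-1.7519); α = Δx/Fx = (509/2160) / (509/216) = 1/10
check: Δy/Fy = (-473/270) / (-473/27) = 1/10 ✓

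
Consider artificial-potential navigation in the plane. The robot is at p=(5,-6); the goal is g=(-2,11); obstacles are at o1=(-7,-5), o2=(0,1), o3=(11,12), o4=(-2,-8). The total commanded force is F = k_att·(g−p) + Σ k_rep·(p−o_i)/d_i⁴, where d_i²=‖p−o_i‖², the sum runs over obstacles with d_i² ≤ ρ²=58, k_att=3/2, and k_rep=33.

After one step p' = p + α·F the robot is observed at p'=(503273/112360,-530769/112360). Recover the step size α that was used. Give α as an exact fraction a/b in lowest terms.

α = 1/20

F_att = 3/2·(g−p) = 3/2·(-7,17) = (-10.5000,25.5000)
o1: d²=145 > ρ²=58 → inactive
o2: d²=74 > ρ²=58 → inactive
o3: d²=360 > ρ²=58 → inactive
o4: d²=53 ≤ ρ²=58; F_rep = 33·(7,2)/53² = (0.0822,0.0235)
F = F_att + ΣF_rep = (-10.4178,25.5235)
Δp = p'−p = (-0.5209,1.2762); α = Δx/Fx = (-58527/112360) / (-58527/5618) = 1/20
check: Δy/Fy = (143391/112360) / (143391/5618) = 1/20 ✓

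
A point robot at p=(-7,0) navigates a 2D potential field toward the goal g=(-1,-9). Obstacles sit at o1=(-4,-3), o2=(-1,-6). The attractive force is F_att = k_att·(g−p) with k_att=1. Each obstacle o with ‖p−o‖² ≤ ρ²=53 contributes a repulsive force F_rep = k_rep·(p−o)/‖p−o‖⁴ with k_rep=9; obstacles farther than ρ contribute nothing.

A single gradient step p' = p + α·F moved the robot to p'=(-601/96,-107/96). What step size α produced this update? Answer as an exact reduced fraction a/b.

α = 1/8

F_att = 1·(g−p) = 1·(6,-9) = (6.0000,-9.0000)
o1: d²=18 ≤ ρ²=53; F_rep = 9·(-3,3)/18² = (-0.0833,0.0833)
o2: d²=72 > ρ²=53 → inactive
F = F_att + ΣF_rep = (5.9167,-8.9167)
Δp = p'−p = (0.7396,-1.1146); α = Δx/Fx = (71/96) / (71/12) = 1/8
check: Δy/Fy = (-107/96) / (-107/12) = 1/8 ✓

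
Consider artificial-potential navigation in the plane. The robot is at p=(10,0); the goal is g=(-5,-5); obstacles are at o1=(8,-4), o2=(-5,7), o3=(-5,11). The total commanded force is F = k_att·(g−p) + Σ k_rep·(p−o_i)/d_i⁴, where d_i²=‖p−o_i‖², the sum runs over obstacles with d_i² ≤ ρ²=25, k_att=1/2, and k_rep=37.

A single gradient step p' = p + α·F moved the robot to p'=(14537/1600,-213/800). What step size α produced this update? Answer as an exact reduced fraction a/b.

F_att = 1/2·(g−p) = 1/2·(-15,-5) = (-7.5000,-2.5000)
o1: d²=20 ≤ ρ²=25; F_rep = 37·(2,4)/20² = (0.1850,0.3700)
o2: d²=274 > ρ²=25 → inactive
o3: d²=346 > ρ²=25 → inactive
F = F_att + ΣF_rep = (-7.3150,-2.1300)
Δp = p'−p = (-0.9144,-0.2662); α = Δx/Fx = (-1463/1600) / (-1463/200) = 1/8
check: Δy/Fy = (-213/800) / (-213/100) = 1/8 ✓

α = 1/8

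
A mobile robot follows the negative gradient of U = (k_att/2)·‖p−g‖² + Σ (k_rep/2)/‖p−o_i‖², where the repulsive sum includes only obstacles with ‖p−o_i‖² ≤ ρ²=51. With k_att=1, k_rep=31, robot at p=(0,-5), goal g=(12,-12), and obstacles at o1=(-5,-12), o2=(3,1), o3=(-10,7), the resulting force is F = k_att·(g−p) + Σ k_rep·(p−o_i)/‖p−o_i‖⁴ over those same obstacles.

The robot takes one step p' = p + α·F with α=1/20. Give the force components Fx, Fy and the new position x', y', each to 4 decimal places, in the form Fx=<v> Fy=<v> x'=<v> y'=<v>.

Fx=11.9541 Fy=-7.0919 x'=0.5977 y'=-5.3546

F_att = 1·(g−p) = 1·(12,-7) = (12.0000,-7.0000)
o1: d²=74 > ρ²=51 → inactive
o2: d²=45 ≤ ρ²=51; F_rep = 31·(-3,-6)/45² = (-0.0459,-0.0919)
o3: d²=244 > ρ²=51 → inactive
F = F_att + ΣF_rep = (11.9541,-7.0919)
p' = p + 1/20·F = (0.5977,-5.3546)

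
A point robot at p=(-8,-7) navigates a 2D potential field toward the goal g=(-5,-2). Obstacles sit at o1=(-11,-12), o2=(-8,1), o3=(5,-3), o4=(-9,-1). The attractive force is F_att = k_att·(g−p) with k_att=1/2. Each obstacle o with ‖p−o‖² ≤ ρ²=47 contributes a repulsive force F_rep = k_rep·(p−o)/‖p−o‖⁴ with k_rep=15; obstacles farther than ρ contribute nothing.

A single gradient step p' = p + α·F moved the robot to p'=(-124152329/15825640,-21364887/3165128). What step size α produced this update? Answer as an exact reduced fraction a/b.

α = 1/10

F_att = 1/2·(g−p) = 1/2·(3,5) = (1.5000,2.5000)
o1: d²=34 ≤ ρ²=47; F_rep = 15·(3,5)/34² = (0.0389,0.0649)
o2: d²=64 > ρ²=47 → inactive
o3: d²=185 > ρ²=47 → inactive
o4: d²=37 ≤ ρ²=47; F_rep = 15·(1,-6)/37² = (0.0110,-0.0657)
F = F_att + ΣF_rep = (1.5499,2.4991)
Δp = p'−p = (0.1550,0.2499); α = Δx/Fx = (2452791/15825640) / (2452791/1582564) = 1/10
check: Δy/Fy = (791009/3165128) / (3955045/1582564) = 1/10 ✓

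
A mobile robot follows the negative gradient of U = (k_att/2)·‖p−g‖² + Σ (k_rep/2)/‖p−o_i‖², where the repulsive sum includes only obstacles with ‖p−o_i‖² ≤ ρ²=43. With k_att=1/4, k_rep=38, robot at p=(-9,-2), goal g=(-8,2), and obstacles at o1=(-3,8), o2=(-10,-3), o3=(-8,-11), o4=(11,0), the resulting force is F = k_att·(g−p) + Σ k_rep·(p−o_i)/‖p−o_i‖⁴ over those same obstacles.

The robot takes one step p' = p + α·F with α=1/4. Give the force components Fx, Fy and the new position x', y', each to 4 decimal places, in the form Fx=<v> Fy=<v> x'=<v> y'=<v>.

Fx=9.7500 Fy=10.5000 x'=-6.5625 y'=0.6250

F_att = 1/4·(g−p) = 1/4·(1,4) = (0.2500,1.0000)
o1: d²=136 > ρ²=43 → inactive
o2: d²=2 ≤ ρ²=43; F_rep = 38·(1,1)/2² = (9.5000,9.5000)
o3: d²=82 > ρ²=43 → inactive
o4: d²=404 > ρ²=43 → inactive
F = F_att + ΣF_rep = (9.7500,10.5000)
p' = p + 1/4·F = (-6.5625,0.6250)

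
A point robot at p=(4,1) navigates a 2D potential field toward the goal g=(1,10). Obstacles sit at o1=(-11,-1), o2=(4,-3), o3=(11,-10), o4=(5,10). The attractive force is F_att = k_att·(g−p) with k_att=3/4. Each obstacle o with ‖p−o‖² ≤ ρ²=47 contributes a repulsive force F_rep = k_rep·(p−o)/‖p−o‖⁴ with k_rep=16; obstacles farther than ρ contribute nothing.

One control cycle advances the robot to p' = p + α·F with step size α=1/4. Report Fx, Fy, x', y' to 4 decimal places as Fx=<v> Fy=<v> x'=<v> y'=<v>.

Fx=-2.2500 Fy=7.0000 x'=3.4375 y'=2.7500

F_att = 3/4·(g−p) = 3/4·(-3,9) = (-2.2500,6.7500)
o1: d²=229 > ρ²=47 → inactive
o2: d²=16 ≤ ρ²=47; F_rep = 16·(0,4)/16² = (0.0000,0.2500)
o3: d²=170 > ρ²=47 → inactive
o4: d²=82 > ρ²=47 → inactive
F = F_att + ΣF_rep = (-2.2500,7.0000)
p' = p + 1/4·F = (3.4375,2.7500)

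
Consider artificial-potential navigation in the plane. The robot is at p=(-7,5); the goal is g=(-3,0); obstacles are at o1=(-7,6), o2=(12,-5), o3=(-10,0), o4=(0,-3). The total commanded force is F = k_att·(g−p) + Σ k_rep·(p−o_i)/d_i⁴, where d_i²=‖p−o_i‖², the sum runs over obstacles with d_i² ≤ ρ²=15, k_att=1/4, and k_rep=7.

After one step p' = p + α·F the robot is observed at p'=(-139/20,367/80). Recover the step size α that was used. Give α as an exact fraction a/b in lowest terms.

F_att = 1/4·(g−p) = 1/4·(4,-5) = (1.0000,-1.2500)
o1: d²=1 ≤ ρ²=15; F_rep = 7·(0,-1)/1² = (0.0000,-7.0000)
o2: d²=461 > ρ²=15 → inactive
o3: d²=34 > ρ²=15 → inactive
o4: d²=113 > ρ²=15 → inactive
F = F_att + ΣF_rep = (1.0000,-8.2500)
Δp = p'−p = (0.0500,-0.4125); α = Δx/Fx = (1/20) / (1) = 1/20
check: Δy/Fy = (-33/80) / (-33/4) = 1/20 ✓

α = 1/20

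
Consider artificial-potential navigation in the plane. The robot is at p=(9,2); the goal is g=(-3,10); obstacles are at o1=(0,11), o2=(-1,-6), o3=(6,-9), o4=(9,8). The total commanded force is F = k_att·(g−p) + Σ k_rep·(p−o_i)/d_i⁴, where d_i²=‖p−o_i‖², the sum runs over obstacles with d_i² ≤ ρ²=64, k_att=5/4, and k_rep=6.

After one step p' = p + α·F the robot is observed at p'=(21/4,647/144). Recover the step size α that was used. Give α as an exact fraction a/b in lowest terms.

F_att = 5/4·(g−p) = 5/4·(-12,8) = (-15.0000,10.0000)
o1: d²=162 > ρ²=64 → inactive
o2: d²=164 > ρ²=64 → inactive
o3: d²=130 > ρ²=64 → inactive
o4: d²=36 ≤ ρ²=64; F_rep = 6·(0,-6)/36² = (0.0000,-0.0278)
F = F_att + ΣF_rep = (-15.0000,9.9722)
Δp = p'−p = (-3.7500,2.4931); α = Δx/Fx = (-15/4) / (-15) = 1/4
check: Δy/Fy = (359/144) / (359/36) = 1/4 ✓

α = 1/4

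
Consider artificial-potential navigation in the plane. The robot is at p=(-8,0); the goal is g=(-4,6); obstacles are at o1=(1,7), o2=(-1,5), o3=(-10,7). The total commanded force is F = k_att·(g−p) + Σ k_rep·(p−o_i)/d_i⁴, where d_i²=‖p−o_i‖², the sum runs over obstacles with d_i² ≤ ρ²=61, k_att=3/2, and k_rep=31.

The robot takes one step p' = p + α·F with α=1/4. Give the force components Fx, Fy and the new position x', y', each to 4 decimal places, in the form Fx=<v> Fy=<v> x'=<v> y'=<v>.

Fx=6.0221 Fy=8.9227 x'=-6.4945 y'=2.2307

F_att = 3/2·(g−p) = 3/2·(4,6) = (6.0000,9.0000)
o1: d²=130 > ρ²=61 → inactive
o2: d²=74 > ρ²=61 → inactive
o3: d²=53 ≤ ρ²=61; F_rep = 31·(2,-7)/53² = (0.0221,-0.0773)
F = F_att + ΣF_rep = (6.0221,8.9227)
p' = p + 1/4·F = (-6.4945,2.2307)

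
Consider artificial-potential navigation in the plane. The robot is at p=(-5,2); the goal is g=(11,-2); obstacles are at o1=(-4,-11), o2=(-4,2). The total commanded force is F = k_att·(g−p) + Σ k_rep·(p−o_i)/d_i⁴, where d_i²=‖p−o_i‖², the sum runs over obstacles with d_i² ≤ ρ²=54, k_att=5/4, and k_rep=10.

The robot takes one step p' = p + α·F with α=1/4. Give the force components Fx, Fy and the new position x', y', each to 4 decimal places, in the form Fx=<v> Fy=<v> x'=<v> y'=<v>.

F_att = 5/4·(g−p) = 5/4·(16,-4) = (20.0000,-5.0000)
o1: d²=170 > ρ²=54 → inactive
o2: d²=1 ≤ ρ²=54; F_rep = 10·(-1,0)/1² = (-10.0000,0.0000)
F = F_att + ΣF_rep = (10.0000,-5.0000)
p' = p + 1/4·F = (-2.5000,0.7500)

Fx=10.0000 Fy=-5.0000 x'=-2.5000 y'=0.7500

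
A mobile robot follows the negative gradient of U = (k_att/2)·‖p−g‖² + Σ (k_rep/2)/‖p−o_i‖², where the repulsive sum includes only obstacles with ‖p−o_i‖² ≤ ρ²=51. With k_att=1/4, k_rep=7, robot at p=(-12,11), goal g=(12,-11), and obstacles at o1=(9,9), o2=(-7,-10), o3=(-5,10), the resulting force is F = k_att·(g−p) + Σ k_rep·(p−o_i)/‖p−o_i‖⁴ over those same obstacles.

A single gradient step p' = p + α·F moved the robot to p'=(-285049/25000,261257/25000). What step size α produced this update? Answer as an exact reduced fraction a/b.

F_att = 1/4·(g−p) = 1/4·(24,-22) = (6.0000,-5.5000)
o1: d²=445 > ρ²=51 → inactive
o2: d²=466 > ρ²=51 → inactive
o3: d²=50 ≤ ρ²=51; F_rep = 7·(-7,1)/50² = (-0.0196,0.0028)
F = F_att + ΣF_rep = (5.9804,-5.4972)
Δp = p'−p = (0.5980,-0.5497); α = Δx/Fx = (14951/25000) / (14951/2500) = 1/10
check: Δy/Fy = (-13743/25000) / (-13743/2500) = 1/10 ✓

α = 1/10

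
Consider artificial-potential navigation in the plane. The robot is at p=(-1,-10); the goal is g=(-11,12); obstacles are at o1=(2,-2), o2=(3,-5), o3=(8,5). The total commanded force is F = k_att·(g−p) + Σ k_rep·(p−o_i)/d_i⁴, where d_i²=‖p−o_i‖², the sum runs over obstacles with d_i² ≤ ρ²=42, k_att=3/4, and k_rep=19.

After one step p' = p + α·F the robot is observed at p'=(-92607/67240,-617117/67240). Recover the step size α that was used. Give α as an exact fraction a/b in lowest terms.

F_att = 3/4·(g−p) = 3/4·(-10,22) = (-7.5000,16.5000)
o1: d²=73 > ρ²=42 → inactive
o2: d²=41 ≤ ρ²=42; F_rep = 19·(-4,-5)/41² = (-0.0452,-0.0565)
o3: d²=306 > ρ²=42 → inactive
F = F_att + ΣF_rep = (-7.5452,16.4435)
Δp = p'−p = (-0.3773,0.8222); α = Δx/Fx = (-25367/67240) / (-25367/3362) = 1/20
check: Δy/Fy = (55283/67240) / (55283/3362) = 1/20 ✓

α = 1/20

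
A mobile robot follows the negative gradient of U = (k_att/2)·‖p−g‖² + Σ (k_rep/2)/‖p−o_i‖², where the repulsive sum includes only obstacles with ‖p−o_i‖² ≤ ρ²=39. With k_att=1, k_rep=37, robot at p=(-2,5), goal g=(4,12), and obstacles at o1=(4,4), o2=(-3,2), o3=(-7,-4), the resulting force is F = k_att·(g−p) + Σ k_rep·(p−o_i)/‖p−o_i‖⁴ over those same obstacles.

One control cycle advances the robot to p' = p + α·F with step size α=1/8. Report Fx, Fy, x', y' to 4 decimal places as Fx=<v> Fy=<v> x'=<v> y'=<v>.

Fx=6.2078 Fy=8.1370 x'=-1.2240 y'=6.0171

F_att = 1·(g−p) = 1·(6,7) = (6.0000,7.0000)
o1: d²=37 ≤ ρ²=39; F_rep = 37·(-6,1)/37² = (-0.1622,0.0270)
o2: d²=10 ≤ ρ²=39; F_rep = 37·(1,3)/10² = (0.3700,1.1100)
o3: d²=106 > ρ²=39 → inactive
F = F_att + ΣF_rep = (6.2078,8.1370)
p' = p + 1/8·F = (-1.2240,6.0171)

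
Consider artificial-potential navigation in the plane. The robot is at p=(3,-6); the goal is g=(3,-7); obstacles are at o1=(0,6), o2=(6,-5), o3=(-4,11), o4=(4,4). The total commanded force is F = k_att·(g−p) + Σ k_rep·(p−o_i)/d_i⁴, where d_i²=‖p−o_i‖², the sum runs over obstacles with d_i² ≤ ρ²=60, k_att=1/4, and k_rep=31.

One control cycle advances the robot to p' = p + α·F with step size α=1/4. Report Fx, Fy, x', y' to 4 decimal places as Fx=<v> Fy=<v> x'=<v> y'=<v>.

Fx=-0.9300 Fy=-0.5600 x'=2.7675 y'=-6.1400

F_att = 1/4·(g−p) = 1/4·(0,-1) = (0.0000,-0.2500)
o1: d²=153 > ρ²=60 → inactive
o2: d²=10 ≤ ρ²=60; F_rep = 31·(-3,-1)/10² = (-0.9300,-0.3100)
o3: d²=338 > ρ²=60 → inactive
o4: d²=101 > ρ²=60 → inactive
F = F_att + ΣF_rep = (-0.9300,-0.5600)
p' = p + 1/4·F = (2.7675,-6.1400)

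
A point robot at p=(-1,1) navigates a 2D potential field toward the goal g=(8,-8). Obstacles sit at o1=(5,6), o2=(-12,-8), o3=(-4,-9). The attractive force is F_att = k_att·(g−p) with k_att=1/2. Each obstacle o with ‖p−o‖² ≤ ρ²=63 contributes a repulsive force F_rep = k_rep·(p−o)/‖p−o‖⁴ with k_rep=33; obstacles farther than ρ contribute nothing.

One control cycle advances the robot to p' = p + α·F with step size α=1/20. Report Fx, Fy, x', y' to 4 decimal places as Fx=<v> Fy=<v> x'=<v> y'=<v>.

Fx=4.4468 Fy=-4.5443 x'=-0.7777 y'=0.7728

F_att = 1/2·(g−p) = 1/2·(9,-9) = (4.5000,-4.5000)
o1: d²=61 ≤ ρ²=63; F_rep = 33·(-6,-5)/61² = (-0.0532,-0.0443)
o2: d²=202 > ρ²=63 → inactive
o3: d²=109 > ρ²=63 → inactive
F = F_att + ΣF_rep = (4.4468,-4.5443)
p' = p + 1/20·F = (-0.7777,0.7728)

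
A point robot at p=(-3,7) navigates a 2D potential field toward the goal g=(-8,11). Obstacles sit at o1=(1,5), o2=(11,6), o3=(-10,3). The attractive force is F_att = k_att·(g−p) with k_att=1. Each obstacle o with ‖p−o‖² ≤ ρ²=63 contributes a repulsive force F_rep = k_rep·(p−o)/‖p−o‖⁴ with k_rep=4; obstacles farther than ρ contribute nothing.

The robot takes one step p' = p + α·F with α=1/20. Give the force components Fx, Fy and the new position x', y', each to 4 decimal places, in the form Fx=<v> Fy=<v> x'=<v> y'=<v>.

Fx=-5.0400 Fy=4.0200 x'=-3.2520 y'=7.2010

F_att = 1·(g−p) = 1·(-5,4) = (-5.0000,4.0000)
o1: d²=20 ≤ ρ²=63; F_rep = 4·(-4,2)/20² = (-0.0400,0.0200)
o2: d²=197 > ρ²=63 → inactive
o3: d²=65 > ρ²=63 → inactive
F = F_att + ΣF_rep = (-5.0400,4.0200)
p' = p + 1/20·F = (-3.2520,7.2010)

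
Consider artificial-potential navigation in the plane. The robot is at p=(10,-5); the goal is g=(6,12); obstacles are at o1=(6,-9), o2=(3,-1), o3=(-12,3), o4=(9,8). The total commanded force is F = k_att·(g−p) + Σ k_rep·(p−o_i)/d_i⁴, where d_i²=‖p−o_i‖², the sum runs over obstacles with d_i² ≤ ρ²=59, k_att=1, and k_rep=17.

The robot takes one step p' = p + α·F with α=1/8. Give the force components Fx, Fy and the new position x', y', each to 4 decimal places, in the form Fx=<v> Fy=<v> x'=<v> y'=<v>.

Fx=-3.9336 Fy=17.0664 x'=9.5083 y'=-2.8667

F_att = 1·(g−p) = 1·(-4,17) = (-4.0000,17.0000)
o1: d²=32 ≤ ρ²=59; F_rep = 17·(4,4)/32² = (0.0664,0.0664)
o2: d²=65 > ρ²=59 → inactive
o3: d²=548 > ρ²=59 → inactive
o4: d²=170 > ρ²=59 → inactive
F = F_att + ΣF_rep = (-3.9336,17.0664)
p' = p + 1/8·F = (9.5083,-2.8667)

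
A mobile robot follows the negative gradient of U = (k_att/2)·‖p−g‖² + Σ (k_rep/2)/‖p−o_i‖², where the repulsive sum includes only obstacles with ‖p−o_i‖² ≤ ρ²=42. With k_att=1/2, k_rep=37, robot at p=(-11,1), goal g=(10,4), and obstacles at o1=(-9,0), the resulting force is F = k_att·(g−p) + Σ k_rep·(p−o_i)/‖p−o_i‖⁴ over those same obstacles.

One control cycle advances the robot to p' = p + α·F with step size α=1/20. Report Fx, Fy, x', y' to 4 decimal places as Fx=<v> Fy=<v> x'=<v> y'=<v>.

Fx=7.5400 Fy=2.9800 x'=-10.6230 y'=1.1490

F_att = 1/2·(g−p) = 1/2·(21,3) = (10.5000,1.5000)
o1: d²=5 ≤ ρ²=42; F_rep = 37·(-2,1)/5² = (-2.9600,1.4800)
F = F_att + ΣF_rep = (7.5400,2.9800)
p' = p + 1/20·F = (-10.6230,1.1490)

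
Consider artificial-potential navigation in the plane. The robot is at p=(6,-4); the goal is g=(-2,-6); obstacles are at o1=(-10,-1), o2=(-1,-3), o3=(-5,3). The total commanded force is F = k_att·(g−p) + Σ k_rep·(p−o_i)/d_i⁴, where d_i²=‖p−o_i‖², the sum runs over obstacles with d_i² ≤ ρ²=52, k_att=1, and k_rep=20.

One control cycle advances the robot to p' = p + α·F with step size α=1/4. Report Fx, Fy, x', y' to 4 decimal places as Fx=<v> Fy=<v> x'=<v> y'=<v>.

F_att = 1·(g−p) = 1·(-8,-2) = (-8.0000,-2.0000)
o1: d²=265 > ρ²=52 → inactive
o2: d²=50 ≤ ρ²=52; F_rep = 20·(7,-1)/50² = (0.0560,-0.0080)
o3: d²=170 > ρ²=52 → inactive
F = F_att + ΣF_rep = (-7.9440,-2.0080)
p' = p + 1/4·F = (4.0140,-4.5020)

Fx=-7.9440 Fy=-2.0080 x'=4.0140 y'=-4.5020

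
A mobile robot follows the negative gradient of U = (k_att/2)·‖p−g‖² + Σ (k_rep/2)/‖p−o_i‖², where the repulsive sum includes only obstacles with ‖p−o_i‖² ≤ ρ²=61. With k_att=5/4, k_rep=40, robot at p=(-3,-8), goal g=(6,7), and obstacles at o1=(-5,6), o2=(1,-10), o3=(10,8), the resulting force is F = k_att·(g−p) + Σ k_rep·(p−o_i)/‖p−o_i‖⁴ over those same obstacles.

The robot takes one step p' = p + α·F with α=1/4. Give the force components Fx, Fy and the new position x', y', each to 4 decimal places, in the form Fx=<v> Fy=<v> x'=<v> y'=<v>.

Fx=10.8500 Fy=18.9500 x'=-0.2875 y'=-3.2625

F_att = 5/4·(g−p) = 5/4·(9,15) = (11.2500,18.7500)
o1: d²=200 > ρ²=61 → inactive
o2: d²=20 ≤ ρ²=61; F_rep = 40·(-4,2)/20² = (-0.4000,0.2000)
o3: d²=425 > ρ²=61 → inactive
F = F_att + ΣF_rep = (10.8500,18.9500)
p' = p + 1/4·F = (-0.2875,-3.2625)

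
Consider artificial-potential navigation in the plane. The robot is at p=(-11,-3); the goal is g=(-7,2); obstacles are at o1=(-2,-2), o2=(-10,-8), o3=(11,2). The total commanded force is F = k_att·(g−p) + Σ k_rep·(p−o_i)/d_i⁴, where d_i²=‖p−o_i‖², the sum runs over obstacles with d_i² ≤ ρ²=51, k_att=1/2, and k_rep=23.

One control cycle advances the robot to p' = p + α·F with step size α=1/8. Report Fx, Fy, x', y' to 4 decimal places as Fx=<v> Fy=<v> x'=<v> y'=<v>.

F_att = 1/2·(g−p) = 1/2·(4,5) = (2.0000,2.5000)
o1: d²=82 > ρ²=51 → inactive
o2: d²=26 ≤ ρ²=51; F_rep = 23·(-1,5)/26² = (-0.0340,0.1701)
o3: d²=509 > ρ²=51 → inactive
F = F_att + ΣF_rep = (1.9660,2.6701)
p' = p + 1/8·F = (-10.7543,-2.6662)

Fx=1.9660 Fy=2.6701 x'=-10.7543 y'=-2.6662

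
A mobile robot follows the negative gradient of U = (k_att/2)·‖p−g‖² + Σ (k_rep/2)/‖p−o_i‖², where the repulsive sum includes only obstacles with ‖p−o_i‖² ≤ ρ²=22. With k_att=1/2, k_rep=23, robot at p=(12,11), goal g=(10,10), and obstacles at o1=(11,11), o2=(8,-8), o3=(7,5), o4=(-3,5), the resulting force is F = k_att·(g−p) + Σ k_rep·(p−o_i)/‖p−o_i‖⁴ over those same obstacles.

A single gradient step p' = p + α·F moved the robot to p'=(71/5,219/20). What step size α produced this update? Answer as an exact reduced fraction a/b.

F_att = 1/2·(g−p) = 1/2·(-2,-1) = (-1.0000,-0.5000)
o1: d²=1 ≤ ρ²=22; F_rep = 23·(1,0)/1² = (23.0000,0.0000)
o2: d²=377 > ρ²=22 → inactive
o3: d²=61 > ρ²=22 → inactive
o4: d²=261 > ρ²=22 → inactive
F = F_att + ΣF_rep = (22.0000,-0.5000)
Δp = p'−p = (2.2000,-0.0500); α = Δx/Fx = (11/5) / (22) = 1/10
check: Δy/Fy = (-1/20) / (-1/2) = 1/10 ✓

α = 1/10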